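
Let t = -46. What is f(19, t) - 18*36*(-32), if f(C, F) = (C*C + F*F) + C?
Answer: 23232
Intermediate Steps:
f(C, F) = C + C**2 + F**2 (f(C, F) = (C**2 + F**2) + C = C + C**2 + F**2)
f(19, t) - 18*36*(-32) = (19 + 19**2 + (-46)**2) - 18*36*(-32) = (19 + 361 + 2116) - 648*(-32) = 2496 + 20736 = 23232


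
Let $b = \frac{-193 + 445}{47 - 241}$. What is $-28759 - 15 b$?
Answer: $- \frac{2787733}{97} \approx -28740.0$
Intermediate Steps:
$b = - \frac{126}{97}$ ($b = \frac{252}{-194} = 252 \left(- \frac{1}{194}\right) = - \frac{126}{97} \approx -1.299$)
$-28759 - 15 b = -28759 - - \frac{1890}{97} = -28759 + \frac{1890}{97} = - \frac{2787733}{97}$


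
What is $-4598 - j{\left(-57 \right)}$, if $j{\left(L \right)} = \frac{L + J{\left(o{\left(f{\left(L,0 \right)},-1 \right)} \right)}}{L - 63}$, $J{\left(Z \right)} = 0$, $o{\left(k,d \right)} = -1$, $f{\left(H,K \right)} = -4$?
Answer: $- \frac{183939}{40} \approx -4598.5$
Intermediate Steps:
$j{\left(L \right)} = \frac{L}{-63 + L}$ ($j{\left(L \right)} = \frac{L + 0}{L - 63} = \frac{L}{-63 + L}$)
$-4598 - j{\left(-57 \right)} = -4598 - - \frac{57}{-63 - 57} = -4598 - - \frac{57}{-120} = -4598 - \left(-57\right) \left(- \frac{1}{120}\right) = -4598 - \frac{19}{40} = - \frac{183939}{40}$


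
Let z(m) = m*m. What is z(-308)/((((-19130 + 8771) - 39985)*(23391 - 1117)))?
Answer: -121/1430309 ≈ -8.4597e-5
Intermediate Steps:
z(m) = m**2
z(-308)/((((-19130 + 8771) - 39985)*(23391 - 1117))) = (-308)**2/((((-19130 + 8771) - 39985)*(23391 - 1117))) = 94864/(((-10359 - 39985)*22274)) = 94864/((-50344*22274)) = 94864/(-1121362256) = 94864*(-1/1121362256) = -121/1430309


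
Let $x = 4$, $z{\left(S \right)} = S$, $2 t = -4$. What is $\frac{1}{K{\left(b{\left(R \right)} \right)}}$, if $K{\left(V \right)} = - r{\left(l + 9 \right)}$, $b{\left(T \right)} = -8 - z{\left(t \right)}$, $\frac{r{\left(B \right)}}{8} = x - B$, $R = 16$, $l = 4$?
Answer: $\frac{1}{72} \approx 0.013889$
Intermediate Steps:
$t = -2$ ($t = \frac{1}{2} \left(-4\right) = -2$)
$r{\left(B \right)} = 32 - 8 B$ ($r{\left(B \right)} = 8 \left(4 - B\right) = 32 - 8 B$)
$b{\left(T \right)} = -6$ ($b{\left(T \right)} = -8 - -2 = -8 + 2 = -6$)
$K{\left(V \right)} = 72$ ($K{\left(V \right)} = - (32 - 8 \left(4 + 9\right)) = - (32 - 104) = \left(-1\right) \left(-72\right) = 72$)
$\frac{1}{K{\left(b{\left(R \right)} \right)}} = \frac{1}{72}$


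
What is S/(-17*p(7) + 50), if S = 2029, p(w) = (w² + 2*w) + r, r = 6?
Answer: -2029/1123 ≈ -1.8068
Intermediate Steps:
p(w) = 6 + w² + 2*w (p(w) = (w² + 2*w) + 6 = 6 + w² + 2*w)
S/(-17*p(7) + 50) = 2029/(-17*(6 + 7² + 2*7) + 50) = 2029/(-17*(6 + 49 + 14) + 50) = 2029/(-17*69 + 50) = 2029/(-1173 + 50) = 2029/(-1123) = 2029*(-1/1123) = -2029/1123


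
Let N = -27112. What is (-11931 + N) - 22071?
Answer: -61114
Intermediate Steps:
(-11931 + N) - 22071 = (-11931 - 27112) - 22071 = -39043 - 22071 = -61114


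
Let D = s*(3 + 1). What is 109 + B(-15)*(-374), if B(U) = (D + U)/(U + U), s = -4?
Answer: -4162/15 ≈ -277.47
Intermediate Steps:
D = -16 (D = -4*(3 + 1) = -4*4 = -16)
B(U) = (-16 + U)/(2*U) (B(U) = (-16 + U)/(U + U) = (-16 + U)/((2*U)) = (-16 + U)*(1/(2*U)) = (-16 + U)/(2*U))
109 + B(-15)*(-374) = 109 + ((½)*(-16 - 15)/(-15))*(-374) = 109 + ((½)*(-1/15)*(-31))*(-374) = 109 + (31/30)*(-374) = 109 - 5797/15 = -4162/15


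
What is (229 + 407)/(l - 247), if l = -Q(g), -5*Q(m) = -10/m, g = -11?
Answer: -2332/905 ≈ -2.5768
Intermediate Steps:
Q(m) = 2/m (Q(m) = -(-2)/m = 2/m)
l = 2/11 (l = -2/(-11) = -2*(-1)/11 = -1*(-2/11) = 2/11 ≈ 0.18182)
(229 + 407)/(l - 247) = (229 + 407)/(2/11 - 247) = 636/(-2715/11) = 636*(-11/2715) = -2332/905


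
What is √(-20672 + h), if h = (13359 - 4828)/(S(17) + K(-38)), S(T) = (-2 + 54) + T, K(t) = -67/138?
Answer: 19*I*√5088321710/9455 ≈ 143.34*I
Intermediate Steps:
K(t) = -67/138 (K(t) = -67*1/138 = -67/138)
S(T) = 52 + T
h = 1177278/9455 (h = (13359 - 4828)/((52 + 17) - 67/138) = 8531/(69 - 67/138) = 8531/(9455/138) = 8531*(138/9455) = 1177278/9455 ≈ 124.51)
√(-20672 + h) = √(-20672 + 1177278/9455) = √(-194276482/9455) = 19*I*√5088321710/9455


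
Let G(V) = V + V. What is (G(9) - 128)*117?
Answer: -12870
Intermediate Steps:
G(V) = 2*V
(G(9) - 128)*117 = (2*9 - 128)*117 = (18 - 128)*117 = -110*117 = -12870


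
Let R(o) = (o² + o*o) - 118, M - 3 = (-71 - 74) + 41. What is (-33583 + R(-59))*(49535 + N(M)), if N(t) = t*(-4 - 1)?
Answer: -1338019560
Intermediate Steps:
M = -101 (M = 3 + ((-71 - 74) + 41) = 3 + (-145 + 41) = 3 - 104 = -101)
R(o) = -118 + 2*o² (R(o) = (o² + o²) - 118 = 2*o² - 118 = -118 + 2*o²)
N(t) = -5*t (N(t) = t*(-5) = -5*t)
(-33583 + R(-59))*(49535 + N(M)) = (-33583 + (-118 + 2*(-59)²))*(49535 - 5*(-101)) = (-33583 + (-118 + 2*3481))*(49535 + 505) = (-33583 + (-118 + 6962))*50040 = (-33583 + 6844)*50040 = -26739*50040 = -1338019560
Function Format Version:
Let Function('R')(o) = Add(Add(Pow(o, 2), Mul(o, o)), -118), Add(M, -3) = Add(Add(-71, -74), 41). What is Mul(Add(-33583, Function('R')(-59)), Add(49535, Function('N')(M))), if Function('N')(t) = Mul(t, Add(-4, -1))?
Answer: -1338019560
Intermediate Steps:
M = -101 (M = Add(3, Add(Add(-71, -74), 41)) = Add(3, Add(-145, 41)) = Add(3, -104) = -101)
Function('R')(o) = Add(-118, Mul(2, Pow(o, 2))) (Function('R')(o) = Add(Add(Pow(o, 2), Pow(o, 2)), -118) = Add(Mul(2, Pow(o, 2)), -118) = Add(-118, Mul(2, Pow(o, 2))))
Function('N')(t) = Mul(-5, t) (Function('N')(t) = Mul(t, -5) = Mul(-5, t))
Mul(Add(-33583, Function('R')(-59)), Add(49535, Function('N')(M))) = Mul(Add(-33583, Add(-118, Mul(2, Pow(-59, 2)))), Add(49535, Mul(-5, -101))) = Mul(Add(-33583, Add(-118, Mul(2, 3481))), Add(49535, 505)) = Mul(Add(-33583, Add(-118, 6962)), 50040) = Mul(Add(-33583, 6844), 50040) = Mul(-26739, 50040) = -1338019560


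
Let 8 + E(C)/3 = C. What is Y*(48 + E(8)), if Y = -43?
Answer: -2064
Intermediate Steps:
E(C) = -24 + 3*C
Y*(48 + E(8)) = -43*(48 + (-24 + 3*8)) = -43*(48 + (-24 + 24)) = -43*(48 + 0) = -43*48 = -2064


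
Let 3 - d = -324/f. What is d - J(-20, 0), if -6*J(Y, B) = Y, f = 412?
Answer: 140/309 ≈ 0.45307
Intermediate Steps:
d = 390/103 (d = 3 - (-324)/412 = 3 - 1*(-81/103) = 3 + 81/103 = 390/103 ≈ 3.7864)
J(Y, B) = -Y/6
d - J(-20, 0) = 390/103 - (-1)*(-20)/6 = 390/103 - 1*10/3 = 390/103 - 10/3 = 140/309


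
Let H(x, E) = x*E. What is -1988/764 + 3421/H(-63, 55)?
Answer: -215956/60165 ≈ -3.5894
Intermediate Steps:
H(x, E) = E*x
-1988/764 + 3421/H(-63, 55) = -1988/764 + 3421/((55*(-63))) = -1988*1/764 + 3421/(-3465) = -497/191 + 3421*(-1/3465) = -497/191 - 311/315 = -215956/60165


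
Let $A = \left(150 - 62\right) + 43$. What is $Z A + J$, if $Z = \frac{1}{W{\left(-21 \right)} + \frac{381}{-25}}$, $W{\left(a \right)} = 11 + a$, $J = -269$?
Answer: $- \frac{173014}{631} \approx -274.19$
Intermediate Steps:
$A = 131$ ($A = 88 + 43 = 131$)
$Z = - \frac{25}{631}$ ($Z = \frac{1}{\left(11 - 21\right) + \frac{381}{-25}} = \frac{1}{-10 + 381 \left(- \frac{1}{25}\right)} = \frac{1}{-10 - \frac{381}{25}} = \frac{1}{- \frac{631}{25}} = - \frac{25}{631} \approx -0.03962$)
$Z A + J = \left(- \frac{25}{631}\right) 131 - 269 = - \frac{3275}{631} - 269 = - \frac{173014}{631}$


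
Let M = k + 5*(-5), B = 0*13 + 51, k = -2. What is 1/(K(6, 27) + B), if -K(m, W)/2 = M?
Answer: 1/105 ≈ 0.0095238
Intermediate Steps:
B = 51 (B = 0 + 51 = 51)
M = -27 (M = -2 + 5*(-5) = -2 - 25 = -27)
K(m, W) = 54 (K(m, W) = -2*(-27) = 54)
1/(K(6, 27) + B) = 1/(54 + 51) = 1/105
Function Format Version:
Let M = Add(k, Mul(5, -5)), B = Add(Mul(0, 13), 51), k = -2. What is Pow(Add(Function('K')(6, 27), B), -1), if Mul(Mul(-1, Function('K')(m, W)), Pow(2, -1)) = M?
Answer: Rational(1, 105) ≈ 0.0095238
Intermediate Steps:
B = 51 (B = Add(0, 51) = 51)
M = -27 (M = Add(-2, Mul(5, -5)) = Add(-2, -25) = -27)
Function('K')(m, W) = 54 (Function('K')(m, W) = Mul(-2, -27) = 54)
Pow(Add(Function('K')(6, 27), B), -1) = Pow(Add(54, 51), -1) = Pow(105, -1) = Rational(1, 105)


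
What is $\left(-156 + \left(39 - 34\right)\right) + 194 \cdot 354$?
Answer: $68525$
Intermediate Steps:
$\left(-156 + \left(39 - 34\right)\right) + 194 \cdot 354 = \left(-156 + 5\right) + 68676 = -151 + 68676 = 68525$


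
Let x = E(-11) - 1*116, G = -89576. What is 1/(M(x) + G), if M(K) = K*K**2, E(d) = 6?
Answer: -1/1420576 ≈ -7.0394e-7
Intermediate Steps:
x = -110 (x = 6 - 1*116 = 6 - 116 = -110)
M(K) = K**3
1/(M(x) + G) = 1/((-110)**3 - 89576) = 1/(-1331000 - 89576) = 1/(-1420576) = -1/1420576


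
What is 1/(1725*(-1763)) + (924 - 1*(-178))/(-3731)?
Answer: -81740941/276746925 ≈ -0.29536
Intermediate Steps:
1/(1725*(-1763)) + (924 - 1*(-178))/(-3731) = (1/1725)*(-1/1763) + (924 + 178)*(-1/3731) = -1/3041175 + 1102*(-1/3731) = -1/3041175 - 1102/3731 = -81740941/276746925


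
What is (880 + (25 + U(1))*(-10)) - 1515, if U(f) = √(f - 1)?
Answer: -885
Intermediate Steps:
U(f) = √(-1 + f)
(880 + (25 + U(1))*(-10)) - 1515 = (880 + (25 + √(-1 + 1))*(-10)) - 1515 = (880 + (25 + √0)*(-10)) - 1515 = (880 + (25 + 0)*(-10)) - 1515 = (880 + 25*(-10)) - 1515 = (880 - 250) - 1515 = 630 - 1515 = -885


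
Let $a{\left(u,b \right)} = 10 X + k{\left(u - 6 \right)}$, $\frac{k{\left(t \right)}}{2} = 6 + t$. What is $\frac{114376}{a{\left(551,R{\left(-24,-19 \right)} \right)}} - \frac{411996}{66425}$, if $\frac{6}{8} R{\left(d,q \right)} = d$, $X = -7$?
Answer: $\frac{896530741}{8568825} \approx 104.63$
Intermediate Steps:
$R{\left(d,q \right)} = \frac{4 d}{3}$
$k{\left(t \right)} = 12 + 2 t$ ($k{\left(t \right)} = 2 \left(6 + t\right) = 12 + 2 t$)
$a{\left(u,b \right)} = -70 + 2 u$ ($a{\left(u,b \right)} = 10 \left(-7\right) + \left(12 + 2 \left(u - 6\right)\right) = -70 + \left(12 + 2 \left(u - 6\right)\right) = -70 + \left(12 + 2 \left(-6 + u\right)\right) = -70 + \left(12 + \left(-12 + 2 u\right)\right) = -70 + 2 u$)
$\frac{114376}{a{\left(551,R{\left(-24,-19 \right)} \right)}} - \frac{411996}{66425} = \frac{114376}{-70 + 2 \cdot 551} - \frac{411996}{66425} = \frac{114376}{-70 + 1102} - \frac{411996}{66425} = \frac{114376}{1032} - \frac{411996}{66425} = 114376 \cdot \frac{1}{1032} - \frac{411996}{66425} = \frac{14297}{129} - \frac{411996}{66425} = \frac{896530741}{8568825}$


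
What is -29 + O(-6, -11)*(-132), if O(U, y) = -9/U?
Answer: -227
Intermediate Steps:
-29 + O(-6, -11)*(-132) = -29 - 9/(-6)*(-132) = -29 - 9*(-⅙)*(-132) = -29 + (3/2)*(-132) = -29 - 198 = -227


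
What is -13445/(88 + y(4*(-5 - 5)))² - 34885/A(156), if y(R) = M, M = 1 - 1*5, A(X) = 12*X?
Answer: -104675/5096 ≈ -20.541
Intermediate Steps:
M = -4 (M = 1 - 5 = -4)
y(R) = -4
-13445/(88 + y(4*(-5 - 5)))² - 34885/A(156) = -13445/(88 - 4)² - 34885/(12*156) = -13445/(84²) - 34885/1872 = -13445/7056 - 34885*1/1872 = -13445*1/7056 - 34885/1872 = -13445/7056 - 34885/1872 = -104675/5096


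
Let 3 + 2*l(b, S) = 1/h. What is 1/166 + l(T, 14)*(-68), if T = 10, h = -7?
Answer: 124175/1162 ≈ 106.86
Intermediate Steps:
l(b, S) = -11/7 (l(b, S) = -3/2 + (½)/(-7) = -3/2 + (½)*(-⅐) = -3/2 - 1/14 = -11/7)
1/166 + l(T, 14)*(-68) = 1/166 - 11/7*(-68) = 1/166 + 748/7 = 124175/1162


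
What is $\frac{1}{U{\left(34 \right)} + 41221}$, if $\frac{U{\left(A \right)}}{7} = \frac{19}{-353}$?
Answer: $\frac{353}{14550880} \approx 2.426 \cdot 10^{-5}$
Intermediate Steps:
$U{\left(A \right)} = - \frac{133}{353}$ ($U{\left(A \right)} = 7 \frac{19}{-353} = 7 \cdot 19 \left(- \frac{1}{353}\right) = 7 \left(- \frac{19}{353}\right) = - \frac{133}{353}$)
$\frac{1}{U{\left(34 \right)} + 41221} = \frac{1}{- \frac{133}{353} + 41221} = \frac{1}{\frac{14550880}{353}} = \frac{353}{14550880}$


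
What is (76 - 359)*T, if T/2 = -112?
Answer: 63392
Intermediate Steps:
T = -224 (T = 2*(-112) = -224)
(76 - 359)*T = (76 - 359)*(-224) = -283*(-224) = 63392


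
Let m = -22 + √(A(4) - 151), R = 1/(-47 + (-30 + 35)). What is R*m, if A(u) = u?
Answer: 11/21 - I*√3/6 ≈ 0.52381 - 0.28868*I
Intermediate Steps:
R = -1/42 (R = 1/(-47 + 5) = 1/(-42) = -1/42 ≈ -0.023810)
m = -22 + 7*I*√3 (m = -22 + √(4 - 151) = -22 + √(-147) = -22 + 7*I*√3 ≈ -22.0 + 12.124*I)
R*m = -(-22 + 7*I*√3)/42 = 11/21 - I*√3/6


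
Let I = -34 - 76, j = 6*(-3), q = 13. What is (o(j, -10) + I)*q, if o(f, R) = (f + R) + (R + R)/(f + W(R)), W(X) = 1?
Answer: -30238/17 ≈ -1778.7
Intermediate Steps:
j = -18
I = -110
o(f, R) = R + f + 2*R/(1 + f) (o(f, R) = (f + R) + (R + R)/(f + 1) = (R + f) + (2*R)/(1 + f) = (R + f) + 2*R/(1 + f) = R + f + 2*R/(1 + f))
(o(j, -10) + I)*q = ((-18 + (-18)² + 3*(-10) - 10*(-18))/(1 - 18) - 110)*13 = ((-18 + 324 - 30 + 180)/(-17) - 110)*13 = (-1/17*456 - 110)*13 = (-456/17 - 110)*13 = -2326/17*13 = -30238/17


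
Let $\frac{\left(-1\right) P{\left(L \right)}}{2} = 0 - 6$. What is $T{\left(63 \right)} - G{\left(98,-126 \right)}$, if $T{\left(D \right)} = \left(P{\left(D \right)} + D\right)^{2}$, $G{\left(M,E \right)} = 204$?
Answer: $5421$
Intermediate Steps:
$P{\left(L \right)} = 12$ ($P{\left(L \right)} = - 2 \left(0 - 6\right) = \left(-2\right) \left(-6\right) = 12$)
$T{\left(D \right)} = \left(12 + D\right)^{2}$
$T{\left(63 \right)} - G{\left(98,-126 \right)} = \left(12 + 63\right)^{2} - 204 = 75^{2} - 204 = 5625 - 204 = 5421$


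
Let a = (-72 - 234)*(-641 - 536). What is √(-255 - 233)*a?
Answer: 720324*I*√122 ≈ 7.9562e+6*I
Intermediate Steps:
a = 360162 (a = -306*(-1177) = 360162)
√(-255 - 233)*a = √(-255 - 233)*360162 = √(-488)*360162 = (2*I*√122)*360162 = 720324*I*√122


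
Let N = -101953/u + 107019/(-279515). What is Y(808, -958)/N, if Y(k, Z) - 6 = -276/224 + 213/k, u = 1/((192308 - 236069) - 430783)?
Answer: 3977218935/38243798415388987708 ≈ 1.0400e-10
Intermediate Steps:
u = -1/474544 (u = 1/(-43761 - 430783) = 1/(-474544) = -1/474544 ≈ -2.1073e-6)
Y(k, Z) = 267/56 + 213/k (Y(k, Z) = 6 + (-276/224 + 213/k) = 6 + (-276*1/224 + 213/k) = 6 + (-69/56 + 213/k) = 267/56 + 213/k)
N = 13523266766403461/279515 (N = -101953/(-1/474544) + 107019/(-279515) = -101953*(-474544) + 107019*(-1/279515) = 48381184432 - 107019/279515 = 13523266766403461/279515 ≈ 4.8381e+10)
Y(808, -958)/N = (267/56 + 213/808)/(13523266766403461/279515) = (267/56 + 213*(1/808))*(279515/13523266766403461) = (267/56 + 213/808)*(279515/13523266766403461) = (14229/2828)*(279515/13523266766403461) = 3977218935/38243798415388987708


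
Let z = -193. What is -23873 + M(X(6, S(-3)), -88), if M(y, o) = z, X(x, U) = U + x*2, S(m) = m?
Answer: -24066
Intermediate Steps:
X(x, U) = U + 2*x
M(y, o) = -193
-23873 + M(X(6, S(-3)), -88) = -23873 - 193 = -24066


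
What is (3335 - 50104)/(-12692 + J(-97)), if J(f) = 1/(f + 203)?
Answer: 4957514/1345351 ≈ 3.6849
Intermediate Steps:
J(f) = 1/(203 + f)
(3335 - 50104)/(-12692 + J(-97)) = (3335 - 50104)/(-12692 + 1/(203 - 97)) = -46769/(-12692 + 1/106) = -46769/(-1345351/106) = -46769*(-106/1345351) = 4957514/1345351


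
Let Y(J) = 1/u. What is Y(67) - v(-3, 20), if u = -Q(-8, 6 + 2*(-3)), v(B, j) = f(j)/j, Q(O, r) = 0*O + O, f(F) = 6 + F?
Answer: -47/40 ≈ -1.1750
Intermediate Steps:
Q(O, r) = O (Q(O, r) = 0 + O = O)
v(B, j) = (6 + j)/j
u = 8 (u = -1*(-8) = 8)
Y(J) = 1/8
Y(67) - v(-3, 20) = 1/8 - (6 + 20)/20 = 1/8 - 26/20 = 1/8 - 1*13/10 = 1/8 - 13/10 = -47/40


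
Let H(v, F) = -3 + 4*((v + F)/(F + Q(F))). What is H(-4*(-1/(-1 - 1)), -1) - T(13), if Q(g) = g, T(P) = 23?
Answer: -20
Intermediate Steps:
H(v, F) = -3 + 2*(F + v)/F (H(v, F) = -3 + 4*((v + F)/(F + F)) = -3 + 4*((F + v)/((2*F))) = -3 + 4*((F + v)*(1/(2*F))) = -3 + 4*((F + v)/(2*F)) = -3 + 2*(F + v)/F)
H(-4*(-1/(-1 - 1)), -1) - T(13) = (-1*(-1) + 2*(-4*(-1/(-1 - 1))))/(-1) - 1*23 = -(1 + 2*(-4/((-2*(-1))))) - 23 = -(1 + 2*(-4/2)) - 23 = -(1 + 2*(-4*½)) - 23 = -(1 + 2*(-2)) - 23 = -(1 - 4) - 23 = -1*(-3) - 23 = 3 - 23 = -20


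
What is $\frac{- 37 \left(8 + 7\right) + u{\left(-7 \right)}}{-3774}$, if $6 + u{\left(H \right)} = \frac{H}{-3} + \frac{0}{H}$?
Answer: $\frac{838}{5661} \approx 0.14803$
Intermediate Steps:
$u{\left(H \right)} = -6 - \frac{H}{3}$ ($u{\left(H \right)} = -6 + \left(\frac{H}{-3} + \frac{0}{H}\right) = -6 + \left(H \left(- \frac{1}{3}\right) + 0\right) = -6 + \left(- \frac{H}{3} + 0\right) = -6 - \frac{H}{3}$)
$\frac{- 37 \left(8 + 7\right) + u{\left(-7 \right)}}{-3774} = \frac{- 37 \left(8 + 7\right) - \frac{11}{3}}{-3774} = \left(\left(-37\right) 15 + \left(-6 + \frac{7}{3}\right)\right) \left(- \frac{1}{3774}\right) = \left(-555 - \frac{11}{3}\right) \left(- \frac{1}{3774}\right) = \left(- \frac{1676}{3}\right) \left(- \frac{1}{3774}\right) = \frac{838}{5661}$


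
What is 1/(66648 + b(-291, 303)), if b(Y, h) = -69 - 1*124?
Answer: 1/66455 ≈ 1.5048e-5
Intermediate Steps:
b(Y, h) = -193 (b(Y, h) = -69 - 124 = -193)
1/(66648 + b(-291, 303)) = 1/(66648 - 193) = 1/66455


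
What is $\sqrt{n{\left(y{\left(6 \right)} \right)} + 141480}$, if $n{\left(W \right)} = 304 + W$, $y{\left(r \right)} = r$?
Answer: $\sqrt{141790} \approx 376.55$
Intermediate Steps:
$\sqrt{n{\left(y{\left(6 \right)} \right)} + 141480} = \sqrt{\left(304 + 6\right) + 141480} = \sqrt{310 + 141480} = \sqrt{141790}$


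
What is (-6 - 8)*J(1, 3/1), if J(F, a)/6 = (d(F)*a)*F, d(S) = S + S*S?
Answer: -504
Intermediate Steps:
d(S) = S + S²
J(F, a) = 6*a*F²*(1 + F) (J(F, a) = 6*(((F*(1 + F))*a)*F) = 6*((F*a*(1 + F))*F) = 6*(a*F²*(1 + F)) = 6*a*F²*(1 + F))
(-6 - 8)*J(1, 3/1) = (-6 - 8)*(6*(3/1)*1²*(1 + 1)) = -84*3*1*2 = -84*3*2 = -14*36 = -504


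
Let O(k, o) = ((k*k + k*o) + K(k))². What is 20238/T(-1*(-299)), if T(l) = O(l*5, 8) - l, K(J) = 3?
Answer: 20238/5048955071845 ≈ 4.0084e-9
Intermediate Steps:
O(k, o) = (3 + k² + k*o)² (O(k, o) = ((k*k + k*o) + 3)² = ((k² + k*o) + 3)² = (3 + k² + k*o)²)
T(l) = (3 + 25*l² + 40*l)² - l (T(l) = (3 + (l*5)² + (l*5)*8)² - l = (3 + (5*l)² + (5*l)*8)² - l = (3 + 25*l² + 40*l)² - l)
20238/T(-1*(-299)) = 20238/((3 + 25*(-1*(-299))² + 40*(-1*(-299)))² - (-1)*(-299)) = 20238/((3 + 25*299² + 40*299)² - 1*299) = 20238/((3 + 25*89401 + 11960)² - 299) = 20238/((3 + 2235025 + 11960)² - 299) = 20238/(2246988² - 299) = 20238/(5048955072144 - 299) = 20238/5048955071845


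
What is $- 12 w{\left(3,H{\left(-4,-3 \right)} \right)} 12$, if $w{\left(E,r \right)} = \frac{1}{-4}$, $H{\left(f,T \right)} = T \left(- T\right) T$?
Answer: $36$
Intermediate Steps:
$H{\left(f,T \right)} = - T^{3}$ ($H{\left(f,T \right)} = - T^{2} T = - T^{3}$)
$w{\left(E,r \right)} = - \frac{1}{4}$
$- 12 w{\left(3,H{\left(-4,-3 \right)} \right)} 12 = \left(-12\right) \left(- \frac{1}{4}\right) 12 = 3 \cdot 12 = 36$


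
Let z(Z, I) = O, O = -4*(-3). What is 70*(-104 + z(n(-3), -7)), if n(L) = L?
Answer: -6440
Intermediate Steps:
O = 12
z(Z, I) = 12
70*(-104 + z(n(-3), -7)) = 70*(-104 + 12) = 70*(-92) = -6440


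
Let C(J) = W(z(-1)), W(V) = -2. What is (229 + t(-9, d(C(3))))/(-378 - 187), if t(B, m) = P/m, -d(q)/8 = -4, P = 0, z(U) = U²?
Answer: -229/565 ≈ -0.40531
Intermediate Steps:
C(J) = -2
d(q) = 32 (d(q) = -8*(-4) = 32)
t(B, m) = 0 (t(B, m) = 0/m = 0)
(229 + t(-9, d(C(3))))/(-378 - 187) = (229 + 0)/(-378 - 187) = 229/(-565) = 229*(-1/565) = -229/565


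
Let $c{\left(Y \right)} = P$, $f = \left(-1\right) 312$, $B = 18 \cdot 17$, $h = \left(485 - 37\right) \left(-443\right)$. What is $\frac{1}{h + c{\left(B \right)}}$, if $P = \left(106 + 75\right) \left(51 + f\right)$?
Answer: $- \frac{1}{245705} \approx -4.0699 \cdot 10^{-6}$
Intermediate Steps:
$h = -198464$ ($h = 448 \left(-443\right) = -198464$)
$B = 306$
$f = -312$
$P = -47241$ ($P = \left(106 + 75\right) \left(51 - 312\right) = 181 \left(-261\right) = -47241$)
$c{\left(Y \right)} = -47241$
$\frac{1}{h + c{\left(B \right)}} = \frac{1}{-198464 - 47241} = \frac{1}{-245705} = - \frac{1}{245705}$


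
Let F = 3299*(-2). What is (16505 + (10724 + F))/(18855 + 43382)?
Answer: 20631/62237 ≈ 0.33149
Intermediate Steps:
F = -6598
(16505 + (10724 + F))/(18855 + 43382) = (16505 + (10724 - 6598))/(18855 + 43382) = (16505 + 4126)/62237 = 20631*(1/62237) = 20631/62237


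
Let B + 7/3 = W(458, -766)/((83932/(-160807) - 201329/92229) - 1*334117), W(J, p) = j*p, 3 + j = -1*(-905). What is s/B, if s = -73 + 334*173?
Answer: -428952641532987677007/1972843114359493 ≈ -2.1743e+5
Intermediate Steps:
j = 902 (j = -3 - 1*(-905) = -3 + 905 = 902)
W(J, p) = 902*p
s = 57709 (s = -73 + 57782 = 57709)
B = -1972843114359493/7433028496993323 (B = -7/3 + (902*(-766))/((83932/(-160807) - 201329/92229) - 1*334117) = -7/3 - 690932/((83932*(-1/160807) - 201329*1/92229) - 334117) = -7/3 - 690932/((-83932/160807 - 201329/92229) - 334117) = -7/3 - 690932/(-40116076931/14831068803 - 334117) = -7/3 - 690932/(-4955352331328882/14831068803) = -7/3 - 690932*(-14831068803/4955352331328882) = -7/3 + 5123630015097198/2477676165664441 = -1972843114359493/7433028496993323 ≈ -0.26542)
s/B = 57709/(-1972843114359493/7433028496993323) = 57709*(-7433028496993323/1972843114359493) = -428952641532987677007/1972843114359493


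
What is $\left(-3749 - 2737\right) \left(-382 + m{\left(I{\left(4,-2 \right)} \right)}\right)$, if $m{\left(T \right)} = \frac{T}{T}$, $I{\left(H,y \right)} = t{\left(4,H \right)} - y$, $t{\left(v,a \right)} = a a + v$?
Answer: $2471166$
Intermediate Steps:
$t{\left(v,a \right)} = v + a^{2}$ ($t{\left(v,a \right)} = a^{2} + v = v + a^{2}$)
$I{\left(H,y \right)} = 4 + H^{2} - y$ ($I{\left(H,y \right)} = \left(4 + H^{2}\right) - y = 4 + H^{2} - y$)
$m{\left(T \right)} = 1$
$\left(-3749 - 2737\right) \left(-382 + m{\left(I{\left(4,-2 \right)} \right)}\right) = \left(-3749 - 2737\right) \left(-382 + 1\right) = \left(-6486\right) \left(-381\right) = 2471166$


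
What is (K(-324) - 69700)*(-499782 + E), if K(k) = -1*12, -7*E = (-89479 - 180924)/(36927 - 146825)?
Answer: 1914468618630440/54949 ≈ 3.4841e+10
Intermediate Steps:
E = -38629/109898 (E = -(-89479 - 180924)/(7*(36927 - 146825)) = -(-38629)/(-109898) = -(-38629)*(-1)/109898 = -1/7*270403/109898 = -38629/109898 ≈ -0.35150)
K(k) = -12
(K(-324) - 69700)*(-499782 + E) = (-12 - 69700)*(-499782 - 38629/109898) = -69712*(-54925080865/109898) = 1914468618630440/54949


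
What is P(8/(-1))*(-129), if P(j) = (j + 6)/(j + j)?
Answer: -129/8 ≈ -16.125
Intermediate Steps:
P(j) = (6 + j)/(2*j) (P(j) = (6 + j)/((2*j)) = (6 + j)*(1/(2*j)) = (6 + j)/(2*j))
P(8/(-1))*(-129) = ((6 + 8/(-1))/(2*((8/(-1)))))*(-129) = ((6 + 8*(-1))/(2*((8*(-1)))))*(-129) = ((½)*(6 - 8)/(-8))*(-129) = ((½)*(-⅛)*(-2))*(-129) = (⅛)*(-129) = -129/8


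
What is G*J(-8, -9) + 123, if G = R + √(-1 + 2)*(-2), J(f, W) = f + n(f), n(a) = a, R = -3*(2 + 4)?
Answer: 443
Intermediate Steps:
R = -18 (R = -3*6 = -18)
J(f, W) = 2*f (J(f, W) = f + f = 2*f)
G = -20 (G = -18 + √(-1 + 2)*(-2) = -18 + √1*(-2) = -18 + 1*(-2) = -18 - 2 = -20)
G*J(-8, -9) + 123 = -40*(-8) + 123 = -20*(-16) + 123 = 320 + 123 = 443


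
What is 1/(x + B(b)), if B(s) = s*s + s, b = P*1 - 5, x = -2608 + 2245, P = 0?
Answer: -1/343 ≈ -0.0029155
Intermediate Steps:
x = -363
b = -5 (b = 0*1 - 5 = 0 - 5 = -5)
B(s) = s + s² (B(s) = s² + s = s + s²)
1/(x + B(b)) = 1/(-363 - 5*(1 - 5)) = 1/(-363 - 5*(-4)) = 1/(-363 + 20) = 1/(-343) = -1/343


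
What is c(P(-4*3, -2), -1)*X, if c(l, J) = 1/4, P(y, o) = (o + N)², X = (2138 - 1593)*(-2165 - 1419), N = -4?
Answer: -488320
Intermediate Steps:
X = -1953280 (X = 545*(-3584) = -1953280)
P(y, o) = (-4 + o)² (P(y, o) = (o - 4)² = (-4 + o)²)
c(l, J) = ¼
c(P(-4*3, -2), -1)*X = (¼)*(-1953280) = -488320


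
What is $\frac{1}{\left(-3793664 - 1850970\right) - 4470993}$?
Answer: $- \frac{1}{10115627} \approx -9.8857 \cdot 10^{-8}$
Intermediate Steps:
$\frac{1}{\left(-3793664 - 1850970\right) - 4470993} = \frac{1}{-5644634 - 4470993} = \frac{1}{-10115627} = - \frac{1}{10115627}$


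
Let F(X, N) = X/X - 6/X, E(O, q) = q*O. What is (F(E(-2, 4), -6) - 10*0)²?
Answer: 49/16 ≈ 3.0625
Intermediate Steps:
E(O, q) = O*q
F(X, N) = 1 - 6/X
(F(E(-2, 4), -6) - 10*0)² = ((-6 - 2*4)/((-2*4)) - 10*0)² = ((-6 - 8)/(-8) + 0)² = (-⅛*(-14) + 0)² = (7/4 + 0)² = (7/4)² = 49/16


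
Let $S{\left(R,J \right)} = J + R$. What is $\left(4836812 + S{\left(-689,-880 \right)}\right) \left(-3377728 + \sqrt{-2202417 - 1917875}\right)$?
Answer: $-16332135667904 + 106375346 i \sqrt{8513} \approx -1.6332 \cdot 10^{13} + 9.8148 \cdot 10^{9} i$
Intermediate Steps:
$\left(4836812 + S{\left(-689,-880 \right)}\right) \left(-3377728 + \sqrt{-2202417 - 1917875}\right) = \left(4836812 - 1569\right) \left(-3377728 + \sqrt{-2202417 - 1917875}\right) = \left(4836812 - 1569\right) \left(-3377728 + \sqrt{-4120292}\right) = 4835243 \left(-3377728 + 22 i \sqrt{8513}\right) = -16332135667904 + 106375346 i \sqrt{8513}$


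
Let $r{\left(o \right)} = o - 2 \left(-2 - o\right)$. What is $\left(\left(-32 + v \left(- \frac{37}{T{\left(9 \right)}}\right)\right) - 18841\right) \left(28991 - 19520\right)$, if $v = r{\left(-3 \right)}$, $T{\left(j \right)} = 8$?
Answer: $- \frac{1428217329}{8} \approx -1.7853 \cdot 10^{8}$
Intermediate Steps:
$r{\left(o \right)} = 4 + 3 o$ ($r{\left(o \right)} = o + \left(4 + 2 o\right) = 4 + 3 o$)
$v = -5$ ($v = 4 + 3 \left(-3\right) = 4 - 9 = -5$)
$\left(\left(-32 + v \left(- \frac{37}{T{\left(9 \right)}}\right)\right) - 18841\right) \left(28991 - 19520\right) = \left(\left(-32 - 5 \left(- \frac{37}{8}\right)\right) - 18841\right) \left(28991 - 19520\right) = \left(\left(-32 - 5 \left(\left(-37\right) \frac{1}{8}\right)\right) - 18841\right) 9471 = \left(\left(-32 - - \frac{185}{8}\right) - 18841\right) 9471 = \left(\left(-32 + \frac{185}{8}\right) - 18841\right) 9471 = \left(- \frac{71}{8} - 18841\right) 9471 = \left(- \frac{150799}{8}\right) 9471 = - \frac{1428217329}{8}$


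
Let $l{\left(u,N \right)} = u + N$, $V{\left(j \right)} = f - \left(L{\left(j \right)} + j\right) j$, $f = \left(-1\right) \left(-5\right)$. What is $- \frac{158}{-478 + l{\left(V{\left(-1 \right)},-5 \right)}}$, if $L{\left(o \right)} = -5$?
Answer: $\frac{79}{242} \approx 0.32645$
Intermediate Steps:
$f = 5$
$V{\left(j \right)} = 5 - j \left(-5 + j\right)$ ($V{\left(j \right)} = 5 - \left(-5 + j\right) j = 5 - j \left(-5 + j\right)$)
$l{\left(u,N \right)} = N + u$
$- \frac{158}{-478 + l{\left(V{\left(-1 \right)},-5 \right)}} = - \frac{158}{-478 + \left(-5 + \left(5 - \left(-1\right)^{2} + 5 \left(-1\right)\right)\right)} = - \frac{158}{-478 - 6} = - \frac{158}{-484} = \left(-158\right) \left(- \frac{1}{484}\right) = \frac{79}{242}$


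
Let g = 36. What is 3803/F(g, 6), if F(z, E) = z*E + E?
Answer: 3803/222 ≈ 17.131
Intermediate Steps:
F(z, E) = E + E*z (F(z, E) = E*z + E = E + E*z)
3803/F(g, 6) = 3803/((6*(1 + 36))) = 3803/((6*37)) = 3803/222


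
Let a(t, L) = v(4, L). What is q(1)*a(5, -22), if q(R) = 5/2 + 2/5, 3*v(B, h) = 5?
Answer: 29/6 ≈ 4.8333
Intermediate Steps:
v(B, h) = 5/3 (v(B, h) = (⅓)*5 = 5/3)
a(t, L) = 5/3
q(R) = 29/10 (q(R) = 5*(½) + 2*(⅕) = 5/2 + ⅖ = 29/10)
q(1)*a(5, -22) = (29/10)*(5/3) = 29/6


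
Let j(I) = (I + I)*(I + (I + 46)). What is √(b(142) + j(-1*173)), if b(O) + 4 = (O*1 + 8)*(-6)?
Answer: 4*√6431 ≈ 320.77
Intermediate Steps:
b(O) = -52 - 6*O (b(O) = -4 + (O*1 + 8)*(-6) = -4 + (O + 8)*(-6) = -4 + (8 + O)*(-6) = -4 + (-48 - 6*O) = -52 - 6*O)
j(I) = 2*I*(46 + 2*I) (j(I) = (2*I)*(I + (46 + I)) = (2*I)*(46 + 2*I) = 2*I*(46 + 2*I))
√(b(142) + j(-1*173)) = √((-52 - 6*142) + 4*(-1*173)*(23 - 1*173)) = √((-52 - 852) + 4*(-173)*(23 - 173)) = √(-904 + 4*(-173)*(-150)) = √(-904 + 103800) = √102896 = 4*√6431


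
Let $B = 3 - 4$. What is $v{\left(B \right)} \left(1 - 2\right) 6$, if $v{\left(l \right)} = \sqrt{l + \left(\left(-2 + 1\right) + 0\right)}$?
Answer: $- 6 i \sqrt{2} \approx - 8.4853 i$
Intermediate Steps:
$B = -1$ ($B = 3 - 4 = -1$)
$v{\left(l \right)} = \sqrt{-1 + l}$ ($v{\left(l \right)} = \sqrt{l + \left(-1 + 0\right)} = \sqrt{l - 1} = \sqrt{-1 + l}$)
$v{\left(B \right)} \left(1 - 2\right) 6 = \sqrt{-1 - 1} \left(1 - 2\right) 6 = \sqrt{-2} \left(\left(-1\right) 6\right) = i \sqrt{2} \left(-6\right) = - 6 i \sqrt{2}$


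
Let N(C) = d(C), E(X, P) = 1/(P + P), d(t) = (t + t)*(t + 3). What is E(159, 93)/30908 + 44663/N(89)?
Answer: 8023831285/2941993434 ≈ 2.7273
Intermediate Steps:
d(t) = 2*t*(3 + t) (d(t) = (2*t)*(3 + t) = 2*t*(3 + t))
E(X, P) = 1/(2*P)
N(C) = 2*C*(3 + C)
E(159, 93)/30908 + 44663/N(89) = ((½)/93)/30908 + 44663/((2*89*(3 + 89))) = ((½)*(1/93))*(1/30908) + 44663/((2*89*92)) = (1/186)*(1/30908) + 44663/16376 = 1/5748888 + 44663*(1/16376) = 1/5748888 + 44663/16376 = 8023831285/2941993434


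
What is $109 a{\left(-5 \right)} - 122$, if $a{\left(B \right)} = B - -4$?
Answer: $-231$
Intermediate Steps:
$a{\left(B \right)} = 4 + B$ ($a{\left(B \right)} = B + 4 = 4 + B$)
$109 a{\left(-5 \right)} - 122 = 109 \left(4 - 5\right) - 122 = 109 \left(-1\right) - 122 = -109 - 122 = -231$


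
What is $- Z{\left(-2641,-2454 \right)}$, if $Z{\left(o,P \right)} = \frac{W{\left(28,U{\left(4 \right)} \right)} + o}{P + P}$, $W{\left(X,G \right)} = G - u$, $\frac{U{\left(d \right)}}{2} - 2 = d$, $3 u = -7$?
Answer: $- \frac{1970}{3681} \approx -0.53518$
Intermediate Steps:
$u = - \frac{7}{3}$ ($u = \frac{1}{3} \left(-7\right) = - \frac{7}{3} \approx -2.3333$)
$U{\left(d \right)} = 4 + 2 d$
$W{\left(X,G \right)} = \frac{7}{3} + G$ ($W{\left(X,G \right)} = G - - \frac{7}{3} = G + \frac{7}{3} = \frac{7}{3} + G$)
$Z{\left(o,P \right)} = \frac{\frac{43}{3} + o}{2 P}$ ($Z{\left(o,P \right)} = \frac{\left(\frac{7}{3} + \left(4 + 2 \cdot 4\right)\right) + o}{P + P} = \frac{\left(\frac{7}{3} + \left(4 + 8\right)\right) + o}{2 P} = \left(\left(\frac{7}{3} + 12\right) + o\right) \frac{1}{2 P} = \left(\frac{43}{3} + o\right) \frac{1}{2 P} = \frac{\frac{43}{3} + o}{2 P}$)
$- Z{\left(-2641,-2454 \right)} = - \frac{43 + 3 \left(-2641\right)}{6 \left(-2454\right)} = - \frac{\left(-1\right) \left(43 - 7923\right)}{6 \cdot 2454} = - \frac{\left(-1\right) \left(-7880\right)}{6 \cdot 2454} = \left(-1\right) \frac{1970}{3681} = - \frac{1970}{3681}$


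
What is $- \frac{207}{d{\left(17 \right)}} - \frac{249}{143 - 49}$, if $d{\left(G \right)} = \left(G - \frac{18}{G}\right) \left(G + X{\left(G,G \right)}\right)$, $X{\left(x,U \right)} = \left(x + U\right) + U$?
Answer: $- \frac{144687}{50948} \approx -2.8399$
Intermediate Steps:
$X{\left(x,U \right)} = x + 2 U$ ($X{\left(x,U \right)} = \left(U + x\right) + U = x + 2 U$)
$d{\left(G \right)} = 4 G \left(G - \frac{18}{G}\right)$ ($d{\left(G \right)} = \left(G - \frac{18}{G}\right) \left(G + \left(G + 2 G\right)\right) = \left(G - \frac{18}{G}\right) \left(G + 3 G\right) = \left(G - \frac{18}{G}\right) 4 G = 4 G \left(G - \frac{18}{G}\right)$)
$- \frac{207}{d{\left(17 \right)}} - \frac{249}{143 - 49} = - \frac{207}{-72 + 4 \cdot 17^{2}} - \frac{249}{143 - 49} = - \frac{207}{-72 + 4 \cdot 289} - \frac{249}{143 - 49} = - \frac{207}{-72 + 1156} - \frac{249}{94} = - \frac{207}{1084} - \frac{249}{94} = - \frac{144687}{50948}$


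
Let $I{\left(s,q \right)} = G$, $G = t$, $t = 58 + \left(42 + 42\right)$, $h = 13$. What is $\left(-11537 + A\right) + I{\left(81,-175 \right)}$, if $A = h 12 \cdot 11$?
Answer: $-9679$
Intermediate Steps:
$t = 142$ ($t = 58 + 84 = 142$)
$G = 142$
$I{\left(s,q \right)} = 142$
$A = 1716$ ($A = 13 \cdot 12 \cdot 11 = 156 \cdot 11 = 1716$)
$\left(-11537 + A\right) + I{\left(81,-175 \right)} = \left(-11537 + 1716\right) + 142 = -9821 + 142 = -9679$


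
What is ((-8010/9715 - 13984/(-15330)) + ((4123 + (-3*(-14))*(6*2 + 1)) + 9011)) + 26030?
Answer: 591406108576/14893095 ≈ 39710.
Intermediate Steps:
((-8010/9715 - 13984/(-15330)) + ((4123 + (-3*(-14))*(6*2 + 1)) + 9011)) + 26030 = ((-8010*1/9715 - 13984*(-1/15330)) + ((4123 + 42*(12 + 1)) + 9011)) + 26030 = ((-1602/1943 + 6992/7665) + ((4123 + 42*13) + 9011)) + 26030 = (1306126/14893095 + ((4123 + 546) + 9011)) + 26030 = (1306126/14893095 + (4669 + 9011)) + 26030 = (1306126/14893095 + 13680) + 26030 = 203738845726/14893095 + 26030 = 591406108576/14893095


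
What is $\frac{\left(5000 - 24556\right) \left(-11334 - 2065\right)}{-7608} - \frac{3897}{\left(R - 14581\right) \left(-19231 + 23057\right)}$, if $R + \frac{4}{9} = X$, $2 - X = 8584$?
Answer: $- \frac{13062402079338965}{379263576873} \approx -34442.0$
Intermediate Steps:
$X = -8582$ ($X = 2 - 8584 = -8582$)
$R = - \frac{77242}{9}$ ($R = - \frac{4}{9} - 8582 = - \frac{77242}{9} \approx -8582.4$)
$\frac{\left(5000 - 24556\right) \left(-11334 - 2065\right)}{-7608} - \frac{3897}{\left(R - 14581\right) \left(-19231 + 23057\right)} = \frac{\left(5000 - 24556\right) \left(-11334 - 2065\right)}{-7608} - \frac{3897}{\left(- \frac{77242}{9} - 14581\right) \left(-19231 + 23057\right)} = \left(-19556\right) \left(-13399\right) \left(- \frac{1}{7608}\right) - \frac{3897}{\left(- \frac{208471}{9}\right) 3826} = 262030844 \left(- \frac{1}{7608}\right) - \frac{3897}{- \frac{797610046}{9}} = - \frac{65507711}{1902} - - \frac{35073}{797610046} = - \frac{65507711}{1902} + \frac{35073}{797610046} = - \frac{13062402079338965}{379263576873}$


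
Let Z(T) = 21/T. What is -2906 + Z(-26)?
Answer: -75577/26 ≈ -2906.8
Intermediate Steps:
-2906 + Z(-26) = -2906 + 21/(-26) = -2906 + 21*(-1/26) = -2906 - 21/26 = -75577/26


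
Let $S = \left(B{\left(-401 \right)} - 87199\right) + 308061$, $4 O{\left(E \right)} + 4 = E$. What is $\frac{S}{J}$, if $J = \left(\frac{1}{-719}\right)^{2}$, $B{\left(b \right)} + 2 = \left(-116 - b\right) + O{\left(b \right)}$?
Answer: $\frac{457083992175}{4} \approx 1.1427 \cdot 10^{11}$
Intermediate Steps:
$O{\left(E \right)} = -1 + \frac{E}{4}$
$B{\left(b \right)} = -119 - \frac{3 b}{4}$ ($B{\left(b \right)} = -2 + \left(\left(-116 - b\right) + \left(-1 + \frac{b}{4}\right)\right) = -2 - \left(117 + \frac{3 b}{4}\right) = -119 - \frac{3 b}{4}$)
$J = \frac{1}{516961}$ ($J = \left(- \frac{1}{719}\right)^{2} = \frac{1}{516961} \approx 1.9344 \cdot 10^{-6}$)
$S = \frac{884175}{4}$ ($S = \left(\left(-119 - - \frac{1203}{4}\right) - 87199\right) + 308061 = \left(\left(-119 + \frac{1203}{4}\right) - 87199\right) + 308061 = \left(\frac{727}{4} - 87199\right) + 308061 = - \frac{348069}{4} + 308061 = \frac{884175}{4} \approx 2.2104 \cdot 10^{5}$)
$\frac{S}{J} = \frac{884175 \frac{1}{\frac{1}{516961}}}{4} = \frac{884175}{4} \cdot 516961 = \frac{457083992175}{4}$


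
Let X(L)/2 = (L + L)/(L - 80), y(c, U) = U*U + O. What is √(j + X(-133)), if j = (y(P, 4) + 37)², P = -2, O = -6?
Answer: √100333437/213 ≈ 47.027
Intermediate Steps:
y(c, U) = -6 + U² (y(c, U) = U*U - 6 = U² - 6 = -6 + U²)
X(L) = 4*L/(-80 + L) (X(L) = 2*((L + L)/(L - 80)) = 2*((2*L)/(-80 + L)) = 2*(2*L/(-80 + L)) = 4*L/(-80 + L))
j = 2209 (j = ((-6 + 4²) + 37)² = ((-6 + 16) + 37)² = (10 + 37)² = 47² = 2209)
√(j + X(-133)) = √(2209 + 4*(-133)/(-80 - 133)) = √(2209 + 4*(-133)/(-213)) = √(2209 + 4*(-133)*(-1/213)) = √(2209 + 532/213) = √(471049/213) = √100333437/213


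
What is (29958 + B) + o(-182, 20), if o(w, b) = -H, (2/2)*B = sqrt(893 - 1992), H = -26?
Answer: 29984 + I*sqrt(1099) ≈ 29984.0 + 33.151*I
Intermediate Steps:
B = I*sqrt(1099) (B = sqrt(893 - 1992) = sqrt(-1099) = I*sqrt(1099) ≈ 33.151*I)
o(w, b) = 26 (o(w, b) = -1*(-26) = 26)
(29958 + B) + o(-182, 20) = (29958 + I*sqrt(1099)) + 26 = 29984 + I*sqrt(1099)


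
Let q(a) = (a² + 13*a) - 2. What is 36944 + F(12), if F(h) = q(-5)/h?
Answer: 73881/2 ≈ 36941.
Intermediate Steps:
q(a) = -2 + a² + 13*a
F(h) = -42/h (F(h) = (-2 + (-5)² + 13*(-5))/h = (-2 + 25 - 65)/h = -42/h)
36944 + F(12) = 36944 - 42/12 = 36944 - 42*1/12 = 36944 - 7/2 = 73881/2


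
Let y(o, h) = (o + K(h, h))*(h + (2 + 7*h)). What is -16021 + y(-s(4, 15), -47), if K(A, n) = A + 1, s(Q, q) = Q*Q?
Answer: 7167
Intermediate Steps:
s(Q, q) = Q²
K(A, n) = 1 + A
y(o, h) = (2 + 8*h)*(1 + h + o) (y(o, h) = (o + (1 + h))*(h + (2 + 7*h)) = (1 + h + o)*(2 + 8*h) = (2 + 8*h)*(1 + h + o))
-16021 + y(-s(4, 15), -47) = -16021 + (2 + 2*(-47) + 2*(-1*4²) + 8*(-47)*(-1*4²) + 8*(-47)*(1 - 47)) = -16021 + (2 - 94 + 2*(-1*16) + 8*(-47)*(-1*16) + 8*(-47)*(-46)) = -16021 + (2 - 94 + 2*(-16) + 8*(-47)*(-16) + 17296) = -16021 + (2 - 94 - 32 + 6016 + 17296) = -16021 + 23188 = 7167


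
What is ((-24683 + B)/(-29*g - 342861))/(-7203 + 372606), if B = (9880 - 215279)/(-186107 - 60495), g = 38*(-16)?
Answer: 2028890589/9768698644426258 ≈ 2.0769e-7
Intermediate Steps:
g = -608
B = 205399/246602 (B = -205399/(-246602) = -205399*(-1/246602) = 205399/246602 ≈ 0.83292)
((-24683 + B)/(-29*g - 342861))/(-7203 + 372606) = ((-24683 + 205399/246602)/(-29*(-608) - 342861))/(-7203 + 372606) = -6086671767/(246602*(17632 - 342861))/365403 = -6086671767/246602/(-325229)*(1/365403) = -6086671767/246602*(-1/325229)*(1/365403) = (6086671767/80202121858)*(1/365403) = 2028890589/9768698644426258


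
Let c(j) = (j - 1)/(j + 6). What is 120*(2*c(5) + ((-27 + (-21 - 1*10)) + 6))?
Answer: -67680/11 ≈ -6152.7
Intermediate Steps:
c(j) = (-1 + j)/(6 + j)
120*(2*c(5) + ((-27 + (-21 - 1*10)) + 6)) = 120*(2*((-1 + 5)/(6 + 5)) + ((-27 + (-21 - 1*10)) + 6)) = 120*(2*(4/11) + ((-27 + (-21 - 10)) + 6)) = 120*(2*((1/11)*4) + ((-27 - 31) + 6)) = 120*(2*(4/11) + (-58 + 6)) = 120*(8/11 - 52) = 120*(-564/11) = -67680/11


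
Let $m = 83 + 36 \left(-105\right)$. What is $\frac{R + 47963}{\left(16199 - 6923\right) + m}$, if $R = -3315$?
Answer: $\frac{44648}{5579} \approx 8.0029$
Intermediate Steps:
$m = -3697$ ($m = 83 - 3780 = -3697$)
$\frac{R + 47963}{\left(16199 - 6923\right) + m} = \frac{-3315 + 47963}{\left(16199 - 6923\right) - 3697} = \frac{44648}{9276 - 3697} = \frac{44648}{5579}$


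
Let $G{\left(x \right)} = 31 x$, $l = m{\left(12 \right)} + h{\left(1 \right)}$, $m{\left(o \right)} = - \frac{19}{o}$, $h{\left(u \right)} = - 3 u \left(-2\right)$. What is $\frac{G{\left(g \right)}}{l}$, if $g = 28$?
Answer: $\frac{10416}{53} \approx 196.53$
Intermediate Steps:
$h{\left(u \right)} = 6 u$
$l = \frac{53}{12}$ ($l = - \frac{19}{12} + 6 \cdot 1 = \left(-19\right) \frac{1}{12} + 6 = - \frac{19}{12} + 6 = \frac{53}{12} \approx 4.4167$)
$\frac{G{\left(g \right)}}{l} = \frac{31 \cdot 28}{\frac{53}{12}} = 868 \cdot \frac{12}{53} = \frac{10416}{53}$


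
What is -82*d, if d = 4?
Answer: -328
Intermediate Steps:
-82*d = -82*4 = -328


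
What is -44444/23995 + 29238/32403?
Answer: -246184374/259169995 ≈ -0.94989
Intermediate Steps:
-44444/23995 + 29238/32403 = -44444*1/23995 + 29238*(1/32403) = -44444/23995 + 9746/10801 = -246184374/259169995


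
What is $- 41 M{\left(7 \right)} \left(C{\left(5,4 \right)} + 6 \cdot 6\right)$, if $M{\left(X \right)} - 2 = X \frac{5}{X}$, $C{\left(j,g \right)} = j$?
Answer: $-11767$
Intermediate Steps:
$M{\left(X \right)} = 7$ ($M{\left(X \right)} = 2 + X \frac{5}{X} = 2 + 5 = 7$)
$- 41 M{\left(7 \right)} \left(C{\left(5,4 \right)} + 6 \cdot 6\right) = \left(-41\right) 7 \left(5 + 6 \cdot 6\right) = - 287 \left(5 + 36\right) = \left(-287\right) 41 = -11767$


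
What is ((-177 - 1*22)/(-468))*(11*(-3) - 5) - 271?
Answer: -67195/234 ≈ -287.16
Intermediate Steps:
((-177 - 1*22)/(-468))*(11*(-3) - 5) - 271 = ((-177 - 22)*(-1/468))*(-33 - 5) - 271 = -199*(-1/468)*(-38) - 271 = (199/468)*(-38) - 271 = -3781/234 - 271 = -67195/234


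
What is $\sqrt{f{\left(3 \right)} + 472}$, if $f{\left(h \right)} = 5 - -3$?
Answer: $4 \sqrt{30} \approx 21.909$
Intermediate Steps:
$f{\left(h \right)} = 8$ ($f{\left(h \right)} = 5 + 3 = 8$)
$\sqrt{f{\left(3 \right)} + 472} = \sqrt{8 + 472} = \sqrt{480} = 4 \sqrt{30}$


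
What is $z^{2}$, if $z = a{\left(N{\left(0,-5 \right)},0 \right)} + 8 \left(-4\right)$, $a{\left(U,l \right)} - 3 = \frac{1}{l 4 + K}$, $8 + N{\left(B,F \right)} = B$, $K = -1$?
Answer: $900$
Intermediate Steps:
$N{\left(B,F \right)} = -8 + B$
$a{\left(U,l \right)} = 3 + \frac{1}{-1 + 4 l}$ ($a{\left(U,l \right)} = 3 + \frac{1}{l 4 - 1} = 3 + \frac{1}{4 l - 1} = 3 + \frac{1}{-1 + 4 l}$)
$z = -30$ ($z = \frac{2 \left(-1 + 6 \cdot 0\right)}{-1 + 4 \cdot 0} + 8 \left(-4\right) = \frac{2 \left(-1 + 0\right)}{-1 + 0} - 32 = 2 \frac{1}{-1} \left(-1\right) - 32 = 2 \left(-1\right) \left(-1\right) - 32 = 2 - 32 = -30$)
$z^{2} = \left(-30\right)^{2} = 900$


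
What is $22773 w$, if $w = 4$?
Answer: $91092$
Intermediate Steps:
$22773 w = 22773 \cdot 4 = 91092$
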